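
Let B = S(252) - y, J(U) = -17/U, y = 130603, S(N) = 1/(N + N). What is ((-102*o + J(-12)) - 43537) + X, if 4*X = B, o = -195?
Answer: -113493407/2016 ≈ -56296.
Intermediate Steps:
S(N) = 1/(2*N)
B = -65823911/504 (B = (½)/252 - 1*130603 = (½)*(1/252) - 130603 = 1/504 - 130603 = -65823911/504 ≈ -1.3060e+5)
X = -65823911/2016 (X = (¼)*(-65823911/504) = -65823911/2016 ≈ -32651.)
((-102*o + J(-12)) - 43537) + X = ((-102*(-195) - 17/(-12)) - 43537) - 65823911/2016 = ((19890 - 17*(-1/12)) - 43537) - 65823911/2016 = ((19890 + 17/12) - 43537) - 65823911/2016 = (238697/12 - 43537) - 65823911/2016 = -283747/12 - 65823911/2016 = -113493407/2016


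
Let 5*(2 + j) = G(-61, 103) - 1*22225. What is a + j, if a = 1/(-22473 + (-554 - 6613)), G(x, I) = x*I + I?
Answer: -168444121/29640 ≈ -5683.0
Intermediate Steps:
G(x, I) = I + I*x (G(x, I) = I*x + I = I + I*x)
a = -1/29640 (a = 1/(-22473 - 7167) = 1/(-29640) = -1/29640 ≈ -3.3738e-5)
j = -5683 (j = -2 + (103*(1 - 61) - 1*22225)/5 = -2 + (103*(-60) - 22225)/5 = -2 + (-6180 - 22225)/5 = -2 + (1/5)*(-28405) = -2 - 5681 = -5683)
a + j = -1/29640 - 5683 = -168444121/29640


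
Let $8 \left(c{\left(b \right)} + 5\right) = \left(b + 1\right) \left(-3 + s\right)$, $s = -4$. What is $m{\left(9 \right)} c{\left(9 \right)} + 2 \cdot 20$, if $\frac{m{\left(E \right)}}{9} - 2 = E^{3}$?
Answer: $- \frac{361685}{4} \approx -90421.0$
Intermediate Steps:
$m{\left(E \right)} = 18 + 9 E^{3}$
$c{\left(b \right)} = - \frac{47}{8} - \frac{7 b}{8}$ ($c{\left(b \right)} = -5 + \frac{\left(b + 1\right) \left(-3 - 4\right)}{8} = -5 + \frac{\left(1 + b\right) \left(-7\right)}{8} = -5 + \frac{-7 - 7 b}{8} = -5 - \left(\frac{7}{8} + \frac{7 b}{8}\right) = - \frac{47}{8} - \frac{7 b}{8}$)
$m{\left(9 \right)} c{\left(9 \right)} + 2 \cdot 20 = \left(18 + 9 \cdot 9^{3}\right) \left(- \frac{47}{8} - \frac{63}{8}\right) + 2 \cdot 20 = \left(18 + 9 \cdot 729\right) \left(- \frac{47}{8} - \frac{63}{8}\right) + 40 = \left(18 + 6561\right) \left(- \frac{55}{4}\right) + 40 = 6579 \left(- \frac{55}{4}\right) + 40 = - \frac{361845}{4} + 40 = - \frac{361685}{4}$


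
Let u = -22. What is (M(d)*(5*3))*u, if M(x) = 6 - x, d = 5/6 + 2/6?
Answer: -1595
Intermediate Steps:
d = 7/6 (d = 5*(⅙) + 2*(⅙) = ⅚ + ⅓ = 7/6 ≈ 1.1667)
(M(d)*(5*3))*u = ((6 - 1*7/6)*(5*3))*(-22) = ((6 - 7/6)*15)*(-22) = ((29/6)*15)*(-22) = (145/2)*(-22) = -1595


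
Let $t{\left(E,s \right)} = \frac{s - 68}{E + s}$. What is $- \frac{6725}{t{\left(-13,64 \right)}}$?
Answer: $\frac{342975}{4} \approx 85744.0$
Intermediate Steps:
$t{\left(E,s \right)} = \frac{-68 + s}{E + s}$
$- \frac{6725}{t{\left(-13,64 \right)}} = - \frac{6725}{\frac{1}{-13 + 64} \left(-68 + 64\right)} = - \frac{6725}{\frac{1}{51} \left(-4\right)} = - \frac{6725}{- \frac{4}{51}} = \left(-6725\right) \left(- \frac{51}{4}\right) = \frac{342975}{4}$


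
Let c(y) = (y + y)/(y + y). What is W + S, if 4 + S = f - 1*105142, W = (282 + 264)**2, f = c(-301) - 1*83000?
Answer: 109971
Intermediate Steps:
c(y) = 1 (c(y) = (2*y)/((2*y)) = (2*y)*(1/(2*y)) = 1)
f = -82999 (f = 1 - 1*83000 = 1 - 83000 = -82999)
W = 298116 (W = 546**2 = 298116)
S = -188145 (S = -4 + (-82999 - 1*105142) = -4 + (-82999 - 105142) = -4 - 188141 = -188145)
W + S = 298116 - 188145 = 109971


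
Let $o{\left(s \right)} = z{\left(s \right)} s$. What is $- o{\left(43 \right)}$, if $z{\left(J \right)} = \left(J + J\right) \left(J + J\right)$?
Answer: $-318028$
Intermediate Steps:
$z{\left(J \right)} = 4 J^{2}$ ($z{\left(J \right)} = 2 J 2 J = 4 J^{2}$)
$o{\left(s \right)} = 4 s^{3}$ ($o{\left(s \right)} = 4 s^{2} s = 4 s^{3}$)
$- o{\left(43 \right)} = - 4 \cdot 43^{3} = - 4 \cdot 79507 = \left(-1\right) 318028 = -318028$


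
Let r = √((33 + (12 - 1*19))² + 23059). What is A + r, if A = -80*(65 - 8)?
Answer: -4560 + √23735 ≈ -4405.9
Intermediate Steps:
r = √23735 (r = √((33 + (12 - 19))² + 23059) = √((33 - 7)² + 23059) = √(26² + 23059) = √(676 + 23059) = √23735 ≈ 154.06)
A = -4560 (A = -80*57 = -4560)
A + r = -4560 + √23735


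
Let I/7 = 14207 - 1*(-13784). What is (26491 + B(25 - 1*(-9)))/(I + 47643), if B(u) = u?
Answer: 5305/48716 ≈ 0.10890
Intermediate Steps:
I = 195937 (I = 7*(14207 - 1*(-13784)) = 7*(14207 + 13784) = 7*27991 = 195937)
(26491 + B(25 - 1*(-9)))/(I + 47643) = (26491 + (25 - 1*(-9)))/(195937 + 47643) = (26491 + (25 + 9))/243580 = (26491 + 34)*(1/243580) = 26525*(1/243580) = 5305/48716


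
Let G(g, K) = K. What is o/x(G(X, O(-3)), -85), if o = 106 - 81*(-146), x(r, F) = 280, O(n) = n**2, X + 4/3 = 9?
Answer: 2983/70 ≈ 42.614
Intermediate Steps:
X = 23/3 (X = -4/3 + 9 = 23/3 ≈ 7.6667)
o = 11932 (o = 106 + 11826 = 11932)
o/x(G(X, O(-3)), -85) = 11932/280 = 11932*(1/280) = 2983/70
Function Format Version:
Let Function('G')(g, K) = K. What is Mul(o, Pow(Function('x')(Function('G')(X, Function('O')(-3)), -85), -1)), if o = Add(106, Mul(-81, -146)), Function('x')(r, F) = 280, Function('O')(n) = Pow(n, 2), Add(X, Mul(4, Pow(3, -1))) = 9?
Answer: Rational(2983, 70) ≈ 42.614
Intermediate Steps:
X = Rational(23, 3) (X = Add(Rational(-4, 3), 9) = Rational(23, 3) ≈ 7.6667)
o = 11932 (o = Add(106, 11826) = 11932)
Mul(o, Pow(Function('x')(Function('G')(X, Function('O')(-3)), -85), -1)) = Mul(11932, Pow(280, -1)) = Mul(11932, Rational(1, 280)) = Rational(2983, 70)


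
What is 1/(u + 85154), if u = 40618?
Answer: 1/125772 ≈ 7.9509e-6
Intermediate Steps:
1/(u + 85154) = 1/(40618 + 85154) = 1/125772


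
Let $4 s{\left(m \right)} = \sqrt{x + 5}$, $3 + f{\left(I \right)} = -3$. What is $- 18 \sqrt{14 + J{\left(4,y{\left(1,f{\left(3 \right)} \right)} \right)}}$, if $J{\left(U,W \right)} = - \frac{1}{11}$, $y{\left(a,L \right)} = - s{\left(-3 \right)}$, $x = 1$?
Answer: $- \frac{54 \sqrt{187}}{11} \approx -67.131$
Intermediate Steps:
$f{\left(I \right)} = -6$ ($f{\left(I \right)} = -3 - 3 = -6$)
$s{\left(m \right)} = \frac{\sqrt{6}}{4}$ ($s{\left(m \right)} = \frac{\sqrt{1 + 5}}{4} = \frac{\sqrt{6}}{4}$)
$y{\left(a,L \right)} = - \frac{\sqrt{6}}{4}$
$J{\left(U,W \right)} = - \frac{1}{11}$ ($J{\left(U,W \right)} = \left(-1\right) \frac{1}{11} = - \frac{1}{11}$)
$- 18 \sqrt{14 + J{\left(4,y{\left(1,f{\left(3 \right)} \right)} \right)}} = - 18 \sqrt{14 - \frac{1}{11}} = - 18 \sqrt{\frac{153}{11}} = - 18 \frac{3 \sqrt{187}}{11} = - \frac{54 \sqrt{187}}{11}$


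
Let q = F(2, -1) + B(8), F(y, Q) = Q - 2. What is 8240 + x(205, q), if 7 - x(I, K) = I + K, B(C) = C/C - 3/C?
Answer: 64355/8 ≈ 8044.4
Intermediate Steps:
F(y, Q) = -2 + Q
B(C) = 1 - 3/C
q = -19/8 (q = (-2 - 1) + (-3 + 8)/8 = -3 + (⅛)*5 = -3 + 5/8 = -19/8 ≈ -2.3750)
x(I, K) = 7 - I - K (x(I, K) = 7 - (I + K) = 7 + (-I - K) = 7 - I - K)
8240 + x(205, q) = 8240 + (7 - 1*205 - 1*(-19/8)) = 8240 + (7 - 205 + 19/8) = 8240 - 1565/8 = 64355/8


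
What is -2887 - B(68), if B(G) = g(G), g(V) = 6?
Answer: -2893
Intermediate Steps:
B(G) = 6
-2887 - B(68) = -2887 - 1*6 = -2887 - 6 = -2893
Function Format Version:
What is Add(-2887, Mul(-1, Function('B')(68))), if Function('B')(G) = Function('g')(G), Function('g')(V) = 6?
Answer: -2893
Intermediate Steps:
Function('B')(G) = 6
Add(-2887, Mul(-1, Function('B')(68))) = Add(-2887, Mul(-1, 6)) = Add(-2887, -6) = -2893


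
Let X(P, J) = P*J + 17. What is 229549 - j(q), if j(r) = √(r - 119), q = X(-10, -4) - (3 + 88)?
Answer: 229549 - 3*I*√17 ≈ 2.2955e+5 - 12.369*I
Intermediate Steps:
X(P, J) = 17 + J*P (X(P, J) = J*P + 17 = 17 + J*P)
q = -34 (q = (17 - 4*(-10)) - (3 + 88) = (17 + 40) - 1*91 = 57 - 91 = -34)
j(r) = √(-119 + r)
229549 - j(q) = 229549 - √(-119 - 34) = 229549 - √(-153) = 229549 - 3*I*√17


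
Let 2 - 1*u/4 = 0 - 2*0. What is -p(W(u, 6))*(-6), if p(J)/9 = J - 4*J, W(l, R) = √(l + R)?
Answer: -162*√14 ≈ -606.15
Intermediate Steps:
u = 8 (u = 8 - 4*(0 - 2*0) = 8 - 4*(0 + 0) = 8 - 4*0 = 8 + 0 = 8)
W(l, R) = √(R + l)
p(J) = -27*J (p(J) = 9*(J - 4*J) = 9*(-3*J) = -27*J)
-p(W(u, 6))*(-6) = -(-27)*√(6 + 8)*(-6) = -(-27)*√14*(-6) = (27*√14)*(-6) = -162*√14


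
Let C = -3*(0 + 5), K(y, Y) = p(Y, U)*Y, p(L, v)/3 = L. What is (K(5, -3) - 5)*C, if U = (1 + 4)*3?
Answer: -330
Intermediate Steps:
U = 15 (U = 5*3 = 15)
p(L, v) = 3*L
K(y, Y) = 3*Y² (K(y, Y) = (3*Y)*Y = 3*Y²)
C = -15 (C = -3*5 = -15)
(K(5, -3) - 5)*C = (3*(-3)² - 5)*(-15) = (3*9 - 5)*(-15) = (27 - 5)*(-15) = 22*(-15) = -330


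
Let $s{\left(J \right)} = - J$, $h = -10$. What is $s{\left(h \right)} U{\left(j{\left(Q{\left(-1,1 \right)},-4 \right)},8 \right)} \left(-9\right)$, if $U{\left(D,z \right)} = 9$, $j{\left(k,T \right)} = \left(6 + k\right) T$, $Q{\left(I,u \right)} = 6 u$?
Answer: $-810$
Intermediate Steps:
$j{\left(k,T \right)} = T \left(6 + k\right)$
$s{\left(h \right)} U{\left(j{\left(Q{\left(-1,1 \right)},-4 \right)},8 \right)} \left(-9\right) = \left(-1\right) \left(-10\right) 9 \left(-9\right) = 10 \cdot 9 \left(-9\right) = 90 \left(-9\right) = -810$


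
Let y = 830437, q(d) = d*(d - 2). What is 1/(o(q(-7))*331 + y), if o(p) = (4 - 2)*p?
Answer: 1/872143 ≈ 1.1466e-6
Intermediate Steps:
q(d) = d*(-2 + d)
o(p) = 2*p
1/(o(q(-7))*331 + y) = 1/((2*(-7*(-2 - 7)))*331 + 830437) = 1/((2*(-7*(-9)))*331 + 830437) = 1/((2*63)*331 + 830437) = 1/(126*331 + 830437) = 1/(41706 + 830437) = 1/872143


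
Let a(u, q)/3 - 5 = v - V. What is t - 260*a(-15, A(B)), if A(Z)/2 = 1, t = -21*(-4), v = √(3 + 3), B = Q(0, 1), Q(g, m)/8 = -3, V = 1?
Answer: -3036 - 780*√6 ≈ -4946.6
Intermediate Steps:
Q(g, m) = -24 (Q(g, m) = 8*(-3) = -24)
B = -24
v = √6 ≈ 2.4495
t = 84
A(Z) = 2 (A(Z) = 2*1 = 2)
a(u, q) = 12 + 3*√6 (a(u, q) = 15 + 3*(√6 - 1*1) = 15 + 3*(√6 - 1) = 15 + 3*(-1 + √6) = 15 + (-3 + 3*√6) = 12 + 3*√6)
t - 260*a(-15, A(B)) = 84 - 260*(12 + 3*√6) = 84 + (-3120 - 780*√6) = -3036 - 780*√6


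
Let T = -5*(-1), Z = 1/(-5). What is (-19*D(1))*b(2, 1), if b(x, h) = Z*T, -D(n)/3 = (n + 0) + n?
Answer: -114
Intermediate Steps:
Z = -⅕ ≈ -0.20000
T = 5
D(n) = -6*n (D(n) = -3*((n + 0) + n) = -3*(n + n) = -6*n)
b(x, h) = -1 (b(x, h) = -⅕*5 = -1)
(-19*D(1))*b(2, 1) = -(-114)*(-1) = -19*(-6)*(-1) = 114*(-1) = -114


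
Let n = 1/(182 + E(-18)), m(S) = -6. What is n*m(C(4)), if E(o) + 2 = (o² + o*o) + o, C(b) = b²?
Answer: -1/135 ≈ -0.0074074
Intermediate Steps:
E(o) = -2 + o + 2*o² (E(o) = -2 + ((o² + o*o) + o) = -2 + ((o² + o²) + o) = -2 + (2*o² + o) = -2 + (o + 2*o²) = -2 + o + 2*o²)
n = 1/810 (n = 1/(182 + (-2 - 18 + 2*(-18)²)) = 1/(182 + (-2 - 18 + 2*324)) = 1/(182 + (-2 - 18 + 648)) = 1/(182 + 628) = 1/810 ≈ 0.0012346)
n*m(C(4)) = (1/810)*(-6) = -1/135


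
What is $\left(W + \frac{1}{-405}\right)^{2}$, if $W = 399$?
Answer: $\frac{26112620836}{164025} \approx 1.592 \cdot 10^{5}$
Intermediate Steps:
$\left(W + \frac{1}{-405}\right)^{2} = \left(399 + \frac{1}{-405}\right)^{2} = \left(399 - \frac{1}{405}\right)^{2} = \left(\frac{161594}{405}\right)^{2} = \frac{26112620836}{164025}$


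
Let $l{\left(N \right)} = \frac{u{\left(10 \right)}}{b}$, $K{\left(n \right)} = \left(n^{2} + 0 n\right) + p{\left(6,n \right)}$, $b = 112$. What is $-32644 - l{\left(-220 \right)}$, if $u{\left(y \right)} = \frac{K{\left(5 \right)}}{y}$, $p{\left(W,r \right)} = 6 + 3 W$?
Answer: $- \frac{5223047}{160} \approx -32644.0$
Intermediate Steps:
$K{\left(n \right)} = 24 + n^{2}$ ($K{\left(n \right)} = \left(n^{2} + 0 n\right) + \left(6 + 3 \cdot 6\right) = \left(n^{2} + 0\right) + \left(6 + 18\right) = n^{2} + 24 = 24 + n^{2}$)
$u{\left(y \right)} = \frac{49}{y}$ ($u{\left(y \right)} = \frac{24 + 5^{2}}{y} = \frac{24 + 25}{y} = \frac{49}{y}$)
$l{\left(N \right)} = \frac{7}{160}$ ($l{\left(N \right)} = \frac{49 \cdot \frac{1}{10}}{112} = 49 \cdot \frac{1}{10} \cdot \frac{1}{112} = \frac{49}{10} \cdot \frac{1}{112} = \frac{7}{160}$)
$-32644 - l{\left(-220 \right)} = -32644 - \frac{7}{160} = - \frac{5223047}{160}$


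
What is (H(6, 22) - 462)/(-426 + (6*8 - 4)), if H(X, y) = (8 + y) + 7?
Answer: 425/382 ≈ 1.1126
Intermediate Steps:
H(X, y) = 15 + y
(H(6, 22) - 462)/(-426 + (6*8 - 4)) = ((15 + 22) - 462)/(-426 + (6*8 - 4)) = (37 - 462)/(-426 + (48 - 4)) = -425/(-426 + 44) = -425/(-382) = -425*(-1/382) = 425/382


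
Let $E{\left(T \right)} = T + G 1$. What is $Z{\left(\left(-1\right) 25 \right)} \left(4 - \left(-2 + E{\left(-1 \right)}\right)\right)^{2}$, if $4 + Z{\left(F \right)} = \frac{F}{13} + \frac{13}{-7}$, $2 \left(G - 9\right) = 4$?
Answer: $- \frac{11328}{91} \approx -124.48$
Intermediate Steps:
$G = 11$ ($G = 9 + \frac{1}{2} \cdot 4 = 9 + 2 = 11$)
$Z{\left(F \right)} = - \frac{41}{7} + \frac{F}{13}$ ($Z{\left(F \right)} = -4 + \left(\frac{F}{13} + \frac{13}{-7}\right) = -4 + \left(F \frac{1}{13} + 13 \left(- \frac{1}{7}\right)\right) = -4 + \left(\frac{F}{13} - \frac{13}{7}\right) = -4 + \left(- \frac{13}{7} + \frac{F}{13}\right) = - \frac{41}{7} + \frac{F}{13}$)
$E{\left(T \right)} = 11 + T$ ($E{\left(T \right)} = T + 11 \cdot 1 = T + 11 = 11 + T$)
$Z{\left(\left(-1\right) 25 \right)} \left(4 - \left(-2 + E{\left(-1 \right)}\right)\right)^{2} = \left(- \frac{41}{7} + \frac{\left(-1\right) 25}{13}\right) \left(4 + \left(2 - \left(11 - 1\right)\right)\right)^{2} = \left(- \frac{41}{7} + \frac{1}{13} \left(-25\right)\right) \left(4 + \left(2 - 10\right)\right)^{2} = \left(- \frac{41}{7} - \frac{25}{13}\right) \left(4 + \left(2 - 10\right)\right)^{2} = - \frac{708 \left(4 - 8\right)^{2}}{91} = - \frac{708 \left(-4\right)^{2}}{91} = \left(- \frac{708}{91}\right) 16 = - \frac{11328}{91}$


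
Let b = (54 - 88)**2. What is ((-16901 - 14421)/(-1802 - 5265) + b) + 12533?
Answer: 96771485/7067 ≈ 13693.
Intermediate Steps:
b = 1156 (b = (-34)**2 = 1156)
((-16901 - 14421)/(-1802 - 5265) + b) + 12533 = ((-16901 - 14421)/(-1802 - 5265) + 1156) + 12533 = (-31322/(-7067) + 1156) + 12533 = (-31322*(-1/7067) + 1156) + 12533 = (31322/7067 + 1156) + 12533 = 8200774/7067 + 12533 = 96771485/7067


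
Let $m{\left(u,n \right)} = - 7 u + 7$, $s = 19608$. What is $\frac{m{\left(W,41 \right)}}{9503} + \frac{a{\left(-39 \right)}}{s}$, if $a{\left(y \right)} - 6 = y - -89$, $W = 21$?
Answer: $- \frac{6433}{541671} \approx -0.011876$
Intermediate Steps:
$m{\left(u,n \right)} = 7 - 7 u$
$a{\left(y \right)} = 95 + y$ ($a{\left(y \right)} = 6 + \left(y - -89\right) = 6 + \left(y + 89\right) = 6 + \left(89 + y\right) = 95 + y$)
$\frac{m{\left(W,41 \right)}}{9503} + \frac{a{\left(-39 \right)}}{s} = \frac{7 - 147}{9503} + \frac{95 - 39}{19608} = \left(7 - 147\right) \frac{1}{9503} + 56 \cdot \frac{1}{19608} = \left(-140\right) \frac{1}{9503} + \frac{7}{2451} = - \frac{140}{9503} + \frac{7}{2451} = - \frac{6433}{541671}$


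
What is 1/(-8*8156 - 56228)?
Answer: -1/121476 ≈ -8.2321e-6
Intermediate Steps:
1/(-8*8156 - 56228) = 1/(-65248 - 56228) = 1/(-121476) = -1/121476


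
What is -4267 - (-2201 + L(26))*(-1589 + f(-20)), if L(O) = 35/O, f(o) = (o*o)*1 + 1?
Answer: -34026925/13 ≈ -2.6175e+6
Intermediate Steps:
f(o) = 1 + o**2 (f(o) = o**2*1 + 1 = o**2 + 1 = 1 + o**2)
-4267 - (-2201 + L(26))*(-1589 + f(-20)) = -4267 - (-2201 + 35/26)*(-1589 + (1 + (-20)**2)) = -4267 - (-2201 + 35*(1/26))*(-1589 + (1 + 400)) = -4267 - (-2201 + 35/26)*(-1589 + 401) = -4267 - (-57191)*(-1188)/26 = -4267 - 1*33971454/13 = -4267 - 33971454/13 = -34026925/13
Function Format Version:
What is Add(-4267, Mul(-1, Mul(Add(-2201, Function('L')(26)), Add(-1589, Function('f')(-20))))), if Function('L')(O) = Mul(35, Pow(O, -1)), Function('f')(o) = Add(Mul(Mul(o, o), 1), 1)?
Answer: Rational(-34026925, 13) ≈ -2.6175e+6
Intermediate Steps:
Function('f')(o) = Add(1, Pow(o, 2)) (Function('f')(o) = Add(Mul(Pow(o, 2), 1), 1) = Add(Pow(o, 2), 1) = Add(1, Pow(o, 2)))
Add(-4267, Mul(-1, Mul(Add(-2201, Function('L')(26)), Add(-1589, Function('f')(-20))))) = Add(-4267, Mul(-1, Mul(Add(-2201, Mul(35, Pow(26, -1))), Add(-1589, Add(1, Pow(-20, 2)))))) = Add(-4267, Mul(-1, Mul(Add(-2201, Mul(35, Rational(1, 26))), Add(-1589, Add(1, 400))))) = Add(-4267, Mul(-1, Mul(Add(-2201, Rational(35, 26)), Add(-1589, 401)))) = Add(-4267, Mul(-1, Mul(Rational(-57191, 26), -1188))) = Add(-4267, Mul(-1, Rational(33971454, 13))) = Add(-4267, Rational(-33971454, 13)) = Rational(-34026925, 13)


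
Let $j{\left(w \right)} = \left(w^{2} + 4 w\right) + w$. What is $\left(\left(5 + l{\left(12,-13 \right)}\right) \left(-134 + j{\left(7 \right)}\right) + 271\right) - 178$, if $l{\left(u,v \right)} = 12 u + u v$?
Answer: $443$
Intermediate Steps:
$j{\left(w \right)} = w^{2} + 5 w$
$\left(\left(5 + l{\left(12,-13 \right)}\right) \left(-134 + j{\left(7 \right)}\right) + 271\right) - 178 = \left(\left(5 + 12 \left(12 - 13\right)\right) \left(-134 + 7 \left(5 + 7\right)\right) + 271\right) - 178 = \left(\left(5 + 12 \left(-1\right)\right) \left(-134 + 7 \cdot 12\right) + 271\right) - 178 = \left(\left(5 - 12\right) \left(-134 + 84\right) + 271\right) - 178 = \left(\left(-7\right) \left(-50\right) + 271\right) - 178 = \left(350 + 271\right) - 178 = 621 - 178 = 443$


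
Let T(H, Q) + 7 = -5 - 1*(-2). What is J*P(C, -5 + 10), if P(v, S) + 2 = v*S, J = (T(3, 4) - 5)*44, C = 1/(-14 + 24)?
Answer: 990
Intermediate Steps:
T(H, Q) = -10 (T(H, Q) = -7 + (-5 - 1*(-2)) = -7 + (-5 + 2) = -7 - 3 = -10)
C = 1/10 ≈ 0.10000
J = -660 (J = (-10 - 5)*44 = -15*44 = -660)
P(v, S) = -2 + S*v (P(v, S) = -2 + v*S = -2 + S*v)
J*P(C, -5 + 10) = -660*(-2 + (-5 + 10)*(1/10)) = -660*(-2 + 5*(1/10)) = -660*(-2 + 1/2) = -660*(-3/2) = 990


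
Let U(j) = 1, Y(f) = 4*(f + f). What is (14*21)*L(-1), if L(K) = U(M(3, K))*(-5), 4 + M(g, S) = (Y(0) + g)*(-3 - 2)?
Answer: -1470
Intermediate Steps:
Y(f) = 8*f (Y(f) = 4*(2*f) = 8*f)
M(g, S) = -4 - 5*g (M(g, S) = -4 + (8*0 + g)*(-3 - 2) = -4 + (0 + g)*(-5) = -4 + g*(-5) = -4 - 5*g)
L(K) = -5 (L(K) = 1*(-5) = -5)
(14*21)*L(-1) = (14*21)*(-5) = 294*(-5) = -1470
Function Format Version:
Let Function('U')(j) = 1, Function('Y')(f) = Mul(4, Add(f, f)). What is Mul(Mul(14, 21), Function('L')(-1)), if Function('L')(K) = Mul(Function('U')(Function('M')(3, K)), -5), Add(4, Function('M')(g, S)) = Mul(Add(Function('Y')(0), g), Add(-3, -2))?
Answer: -1470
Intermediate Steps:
Function('Y')(f) = Mul(8, f) (Function('Y')(f) = Mul(4, Mul(2, f)) = Mul(8, f))
Function('M')(g, S) = Add(-4, Mul(-5, g)) (Function('M')(g, S) = Add(-4, Mul(Add(Mul(8, 0), g), Add(-3, -2))) = Add(-4, Mul(Add(0, g), -5)) = Add(-4, Mul(g, -5)) = Add(-4, Mul(-5, g)))
Function('L')(K) = -5 (Function('L')(K) = Mul(1, -5) = -5)
Mul(Mul(14, 21), Function('L')(-1)) = Mul(Mul(14, 21), -5) = Mul(294, -5) = -1470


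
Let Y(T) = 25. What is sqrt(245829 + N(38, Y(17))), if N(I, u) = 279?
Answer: 2*sqrt(61527) ≈ 496.09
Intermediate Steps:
sqrt(245829 + N(38, Y(17))) = sqrt(245829 + 279) = sqrt(246108) = 2*sqrt(61527)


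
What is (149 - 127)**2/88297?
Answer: 44/8027 ≈ 0.0054815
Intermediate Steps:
(149 - 127)**2/88297 = 22**2*(1/88297) = 484*(1/88297) = 44/8027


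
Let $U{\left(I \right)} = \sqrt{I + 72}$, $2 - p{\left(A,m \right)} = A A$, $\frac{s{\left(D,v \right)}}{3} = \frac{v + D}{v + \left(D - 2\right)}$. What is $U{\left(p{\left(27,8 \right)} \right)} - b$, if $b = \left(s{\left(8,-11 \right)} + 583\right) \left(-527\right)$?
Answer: $\frac{1540948}{5} + i \sqrt{655} \approx 3.0819 \cdot 10^{5} + 25.593 i$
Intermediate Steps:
$s{\left(D,v \right)} = \frac{3 \left(D + v\right)}{-2 + D + v}$ ($s{\left(D,v \right)} = 3 \frac{v + D}{v + \left(D - 2\right)} = 3 \frac{D + v}{v + \left(D - 2\right)} = 3 \frac{D + v}{v + \left(-2 + D\right)} = 3 \frac{D + v}{-2 + D + v} = \frac{3 \left(D + v\right)}{-2 + D + v}$)
$p{\left(A,m \right)} = 2 - A^{2}$ ($p{\left(A,m \right)} = 2 - A A = 2 - A^{2}$)
$U{\left(I \right)} = \sqrt{72 + I}$
$b = - \frac{1540948}{5}$ ($b = \left(\frac{3 \left(8 - 11\right)}{-2 + 8 - 11} + 583\right) \left(-527\right) = \left(3 \frac{1}{-5} \left(-3\right) + 583\right) \left(-527\right) = \left(3 \left(- \frac{1}{5}\right) \left(-3\right) + 583\right) \left(-527\right) = \left(\frac{9}{5} + 583\right) \left(-527\right) = \frac{2924}{5} \left(-527\right) = - \frac{1540948}{5} \approx -3.0819 \cdot 10^{5}$)
$U{\left(p{\left(27,8 \right)} \right)} - b = \sqrt{72 + \left(2 - 27^{2}\right)} - - \frac{1540948}{5} = \sqrt{72 + \left(2 - 729\right)} + \frac{1540948}{5} = \sqrt{72 - 727} + \frac{1540948}{5} = \sqrt{-655} + \frac{1540948}{5} = i \sqrt{655} + \frac{1540948}{5} = \frac{1540948}{5} + i \sqrt{655}$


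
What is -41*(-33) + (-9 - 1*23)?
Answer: 1321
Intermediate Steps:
-41*(-33) + (-9 - 1*23) = 1353 + (-9 - 23) = 1353 - 32 = 1321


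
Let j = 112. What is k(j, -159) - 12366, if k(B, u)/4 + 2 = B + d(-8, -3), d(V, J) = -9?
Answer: -11962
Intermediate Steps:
k(B, u) = -44 + 4*B (k(B, u) = -8 + 4*(B - 9) = -8 + 4*(-9 + B) = -8 + (-36 + 4*B) = -44 + 4*B)
k(j, -159) - 12366 = (-44 + 4*112) - 12366 = (-44 + 448) - 12366 = 404 - 12366 = -11962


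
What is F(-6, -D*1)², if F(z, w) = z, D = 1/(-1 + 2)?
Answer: 36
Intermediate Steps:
D = 1 (D = 1/1 = 1)
F(-6, -D*1)² = (-6)² = 36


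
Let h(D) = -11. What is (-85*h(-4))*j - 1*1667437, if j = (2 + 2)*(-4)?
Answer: -1682397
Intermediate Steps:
j = -16 (j = 4*(-4) = -16)
(-85*h(-4))*j - 1*1667437 = -85*(-11)*(-16) - 1*1667437 = 935*(-16) - 1667437 = -14960 - 1667437 = -1682397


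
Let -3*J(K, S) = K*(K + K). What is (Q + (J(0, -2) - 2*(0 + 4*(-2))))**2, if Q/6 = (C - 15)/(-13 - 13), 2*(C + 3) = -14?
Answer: 80089/169 ≈ 473.90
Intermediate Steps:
J(K, S) = -2*K**2/3 (J(K, S) = -K*(K + K)/3 = -K*2*K/3 = -2*K**2/3)
C = -10 (C = -3 + (1/2)*(-14) = -3 - 7 = -10)
Q = 75/13 (Q = 6*((-10 - 15)/(-13 - 13)) = 6*(-25/(-26)) = 6*(-25*(-1/26)) = 6*(25/26) = 75/13 ≈ 5.7692)
(Q + (J(0, -2) - 2*(0 + 4*(-2))))**2 = (75/13 + (-2/3*0**2 - 2*(0 + 4*(-2))))**2 = (75/13 + (-2/3*0 - 2*(0 - 8)))**2 = (75/13 + (0 - 2*(-8)))**2 = (75/13 + (0 + 16))**2 = (75/13 + 16)**2 = (283/13)**2 = 80089/169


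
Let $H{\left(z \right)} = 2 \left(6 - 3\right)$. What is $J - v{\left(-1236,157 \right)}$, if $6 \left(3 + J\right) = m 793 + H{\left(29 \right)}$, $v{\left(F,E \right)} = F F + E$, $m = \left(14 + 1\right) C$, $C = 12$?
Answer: $-1504065$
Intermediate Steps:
$H{\left(z \right)} = 6$ ($H{\left(z \right)} = 2 \cdot 3 = 6$)
$m = 180$ ($m = \left(14 + 1\right) 12 = 15 \cdot 12 = 180$)
$v{\left(F,E \right)} = E + F^{2}$ ($v{\left(F,E \right)} = F^{2} + E = E + F^{2}$)
$J = 23788$ ($J = -3 + \frac{180 \cdot 793 + 6}{6} = -3 + \frac{142740 + 6}{6} = -3 + \frac{1}{6} \cdot 142746 = -3 + 23791 = 23788$)
$J - v{\left(-1236,157 \right)} = 23788 - \left(157 + \left(-1236\right)^{2}\right) = 23788 - \left(157 + 1527696\right) = 23788 - 1527853 = -1504065$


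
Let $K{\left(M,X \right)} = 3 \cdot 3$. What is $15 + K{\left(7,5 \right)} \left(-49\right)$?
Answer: $-426$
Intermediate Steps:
$K{\left(M,X \right)} = 9$
$15 + K{\left(7,5 \right)} \left(-49\right) = 15 + 9 \left(-49\right) = 15 - 441 = -426$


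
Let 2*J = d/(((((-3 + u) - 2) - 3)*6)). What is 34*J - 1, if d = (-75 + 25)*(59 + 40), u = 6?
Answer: 14023/2 ≈ 7011.5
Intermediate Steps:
d = -4950 (d = -50*99 = -4950)
J = 825/4 (J = (-4950*1/(6*(((-3 + 6) - 2) - 3)))/2 = (-4950*1/(6*((3 - 2) - 3)))/2 = (-4950*1/(6*(1 - 3)))/2 = (-4950/((-2*6)))/2 = (-4950/(-12))/2 = (-4950*(-1/12))/2 = (½)*(825/2) = 825/4 ≈ 206.25)
34*J - 1 = 34*(825/4) - 1 = 14025/2 - 1 = 14023/2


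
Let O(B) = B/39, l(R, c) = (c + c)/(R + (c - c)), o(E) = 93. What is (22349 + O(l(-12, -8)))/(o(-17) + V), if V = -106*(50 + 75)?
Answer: -2614837/1539369 ≈ -1.6986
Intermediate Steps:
l(R, c) = 2*c/R (l(R, c) = (2*c)/(R + 0) = (2*c)/R = 2*c/R)
O(B) = B/39 (O(B) = B*(1/39) = B/39)
V = -13250 (V = -106*125 = -13250)
(22349 + O(l(-12, -8)))/(o(-17) + V) = (22349 + (2*(-8)/(-12))/39)/(93 - 13250) = (22349 + (2*(-8)*(-1/12))/39)/(-13157) = (22349 + (1/39)*(4/3))*(-1/13157) = (22349 + 4/117)*(-1/13157) = (2614837/117)*(-1/13157) = -2614837/1539369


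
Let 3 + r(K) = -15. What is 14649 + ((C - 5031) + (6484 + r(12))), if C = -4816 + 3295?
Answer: 14563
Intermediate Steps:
C = -1521
r(K) = -18 (r(K) = -3 - 15 = -18)
14649 + ((C - 5031) + (6484 + r(12))) = 14649 + ((-1521 - 5031) + (6484 - 18)) = 14649 + (-6552 + 6466) = 14649 - 86 = 14563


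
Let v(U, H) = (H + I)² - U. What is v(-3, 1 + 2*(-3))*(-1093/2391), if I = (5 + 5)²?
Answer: -9867604/2391 ≈ -4127.0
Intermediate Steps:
I = 100 (I = 10² = 100)
v(U, H) = (100 + H)² - U (v(U, H) = (H + 100)² - U = (100 + H)² - U)
v(-3, 1 + 2*(-3))*(-1093/2391) = ((100 + (1 + 2*(-3)))² - 1*(-3))*(-1093/2391) = ((100 + (1 - 6))² + 3)*(-1093*1/2391) = ((100 - 5)² + 3)*(-1093/2391) = (95² + 3)*(-1093/2391) = (9025 + 3)*(-1093/2391) = 9028*(-1093/2391) = -9867604/2391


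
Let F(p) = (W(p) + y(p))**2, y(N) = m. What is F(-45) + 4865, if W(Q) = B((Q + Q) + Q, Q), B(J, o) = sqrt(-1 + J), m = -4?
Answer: 4745 - 16*I*sqrt(34) ≈ 4745.0 - 93.295*I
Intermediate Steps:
W(Q) = sqrt(-1 + 3*Q) (W(Q) = sqrt(-1 + ((Q + Q) + Q)) = sqrt(-1 + (2*Q + Q)) = sqrt(-1 + 3*Q))
y(N) = -4
F(p) = (-4 + sqrt(-1 + 3*p))**2 (F(p) = (sqrt(-1 + 3*p) - 4)**2 = (-4 + sqrt(-1 + 3*p))**2)
F(-45) + 4865 = (-4 + sqrt(-1 + 3*(-45)))**2 + 4865 = (-4 + sqrt(-1 - 135))**2 + 4865 = (-4 + sqrt(-136))**2 + 4865 = (-4 + 2*I*sqrt(34))**2 + 4865 = 4865 + (-4 + 2*I*sqrt(34))**2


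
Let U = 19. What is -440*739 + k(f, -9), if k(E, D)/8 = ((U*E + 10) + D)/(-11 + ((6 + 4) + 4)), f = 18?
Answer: -972736/3 ≈ -3.2425e+5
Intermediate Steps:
k(E, D) = 80/3 + 8*D/3 + 152*E/3 (k(E, D) = 8*(((19*E + 10) + D)/(-11 + ((6 + 4) + 4))) = 8*(((10 + 19*E) + D)/(-11 + (10 + 4))) = 8*((10 + D + 19*E)/(-11 + 14)) = 8*((10 + D + 19*E)/3) = 8*((10 + D + 19*E)*(⅓)) = 8*(10/3 + D/3 + 19*E/3) = 80/3 + 8*D/3 + 152*E/3)
-440*739 + k(f, -9) = -440*739 + (80/3 + (8/3)*(-9) + (152/3)*18) = -325160 + (80/3 - 24 + 912) = -325160 + 2744/3 = -972736/3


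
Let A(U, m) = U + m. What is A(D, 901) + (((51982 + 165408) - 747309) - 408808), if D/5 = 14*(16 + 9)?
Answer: -936076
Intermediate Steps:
D = 1750 (D = 5*(14*(16 + 9)) = 5*(14*25) = 5*350 = 1750)
A(D, 901) + (((51982 + 165408) - 747309) - 408808) = (1750 + 901) + (((51982 + 165408) - 747309) - 408808) = 2651 + ((217390 - 747309) - 408808) = 2651 + (-529919 - 408808) = 2651 - 938727 = -936076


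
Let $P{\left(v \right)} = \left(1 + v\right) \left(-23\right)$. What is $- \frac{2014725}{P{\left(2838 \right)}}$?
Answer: $\frac{2014725}{65297} \approx 30.855$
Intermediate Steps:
$P{\left(v \right)} = -23 - 23 v$
$- \frac{2014725}{P{\left(2838 \right)}} = - \frac{2014725}{-23 - 65274} = - \frac{2014725}{-65297} = \left(-2014725\right) \left(- \frac{1}{65297}\right) = \frac{2014725}{65297}$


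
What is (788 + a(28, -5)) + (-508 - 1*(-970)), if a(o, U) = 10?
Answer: 1260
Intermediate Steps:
(788 + a(28, -5)) + (-508 - 1*(-970)) = (788 + 10) + (-508 - 1*(-970)) = 798 + (-508 + 970) = 798 + 462 = 1260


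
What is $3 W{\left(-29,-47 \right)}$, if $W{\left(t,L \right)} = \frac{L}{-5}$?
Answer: $\frac{141}{5} \approx 28.2$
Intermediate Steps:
$W{\left(t,L \right)} = - \frac{L}{5}$ ($W{\left(t,L \right)} = L \left(- \frac{1}{5}\right) = - \frac{L}{5}$)
$3 W{\left(-29,-47 \right)} = 3 \left(\left(- \frac{1}{5}\right) \left(-47\right)\right) = 3 \cdot \frac{47}{5} = \frac{141}{5}$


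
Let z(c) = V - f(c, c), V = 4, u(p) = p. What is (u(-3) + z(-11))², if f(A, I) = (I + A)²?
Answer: 233289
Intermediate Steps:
f(A, I) = (A + I)²
z(c) = 4 - 4*c² (z(c) = 4 - (c + c)² = 4 - (2*c)² = 4 - 4*c²)
(u(-3) + z(-11))² = (-3 + (4 - 4*(-11)²))² = (-3 + (4 - 4*121))² = (-3 + (4 - 484))² = (-3 - 480)² = (-483)² = 233289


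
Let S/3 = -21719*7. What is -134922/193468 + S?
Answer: -44120348127/96734 ≈ -4.5610e+5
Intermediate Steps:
S = -456099 (S = 3*(-21719*7) = 3*(-152033) = -456099)
-134922/193468 + S = -134922/193468 - 456099 = -134922*1/193468 - 456099 = -67461/96734 - 456099 = -44120348127/96734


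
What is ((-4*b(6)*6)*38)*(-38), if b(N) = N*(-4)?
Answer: -831744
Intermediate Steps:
b(N) = -4*N
((-4*b(6)*6)*38)*(-38) = ((-(-16)*6*6)*38)*(-38) = ((-4*(-24)*6)*38)*(-38) = ((96*6)*38)*(-38) = (576*38)*(-38) = 21888*(-38) = -831744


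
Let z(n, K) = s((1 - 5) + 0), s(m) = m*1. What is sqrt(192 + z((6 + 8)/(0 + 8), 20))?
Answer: 2*sqrt(47) ≈ 13.711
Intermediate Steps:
s(m) = m
z(n, K) = -4 (z(n, K) = (1 - 5) + 0 = -4 + 0 = -4)
sqrt(192 + z((6 + 8)/(0 + 8), 20)) = sqrt(192 - 4) = sqrt(188) = 2*sqrt(47)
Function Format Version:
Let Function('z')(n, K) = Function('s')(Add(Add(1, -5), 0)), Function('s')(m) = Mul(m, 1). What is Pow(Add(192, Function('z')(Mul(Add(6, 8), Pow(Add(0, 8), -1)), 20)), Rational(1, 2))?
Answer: Mul(2, Pow(47, Rational(1, 2))) ≈ 13.711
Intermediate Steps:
Function('s')(m) = m
Function('z')(n, K) = -4 (Function('z')(n, K) = Add(Add(1, -5), 0) = Add(-4, 0) = -4)
Pow(Add(192, Function('z')(Mul(Add(6, 8), Pow(Add(0, 8), -1)), 20)), Rational(1, 2)) = Pow(Add(192, -4), Rational(1, 2)) = Pow(188, Rational(1, 2)) = Mul(2, Pow(47, Rational(1, 2)))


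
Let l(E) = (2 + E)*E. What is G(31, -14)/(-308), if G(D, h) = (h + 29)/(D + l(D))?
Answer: -15/324632 ≈ -4.6206e-5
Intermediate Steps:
l(E) = E*(2 + E)
G(D, h) = (29 + h)/(D + D*(2 + D)) (G(D, h) = (h + 29)/(D + D*(2 + D)) = (29 + h)/(D + D*(2 + D)))
G(31, -14)/(-308) = ((29 - 14)/(31*(3 + 31)))/(-308) = ((1/31)*15/34)*(-1/308) = ((1/31)*(1/34)*15)*(-1/308) = (15/1054)*(-1/308) = -15/324632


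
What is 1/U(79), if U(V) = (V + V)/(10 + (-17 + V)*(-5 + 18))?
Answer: 408/79 ≈ 5.1646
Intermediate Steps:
U(V) = 2*V/(-211 + 13*V) (U(V) = (2*V)/(10 + (-17 + V)*13) = (2*V)/(10 + (-221 + 13*V)) = (2*V)/(-211 + 13*V) = 2*V/(-211 + 13*V))
1/U(79) = 1/(2*79/(-211 + 13*79)) = 1/(2*79/(-211 + 1027)) = 1/(2*79/816) = 1/(2*79*(1/816)) = 1/(79/408) = 408/79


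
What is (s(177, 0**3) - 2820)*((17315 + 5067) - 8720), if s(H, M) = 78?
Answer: -37461204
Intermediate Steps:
(s(177, 0**3) - 2820)*((17315 + 5067) - 8720) = (78 - 2820)*((17315 + 5067) - 8720) = -2742*(22382 - 8720) = -2742*13662 = -37461204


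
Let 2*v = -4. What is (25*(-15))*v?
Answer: 750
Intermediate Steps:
v = -2 (v = (1/2)*(-4) = -2)
(25*(-15))*v = (25*(-15))*(-2) = -375*(-2) = 750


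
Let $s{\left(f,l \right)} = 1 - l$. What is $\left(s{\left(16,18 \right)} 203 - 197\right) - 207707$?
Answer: $-211355$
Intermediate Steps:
$\left(s{\left(16,18 \right)} 203 - 197\right) - 207707 = \left(\left(1 - 18\right) 203 - 197\right) - 207707 = \left(\left(-17\right) 203 - 197\right) - 207707 = \left(-3451 - 197\right) - 207707 = -3648 - 207707 = -211355$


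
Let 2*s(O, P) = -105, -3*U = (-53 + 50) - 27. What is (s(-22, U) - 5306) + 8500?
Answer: 6283/2 ≈ 3141.5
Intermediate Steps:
U = 10 (U = -((-53 + 50) - 27)/3 = -(-3 - 27)/3 = -⅓*(-30) = 10)
s(O, P) = -105/2 (s(O, P) = (½)*(-105) = -105/2)
(s(-22, U) - 5306) + 8500 = (-105/2 - 5306) + 8500 = -10717/2 + 8500 = 6283/2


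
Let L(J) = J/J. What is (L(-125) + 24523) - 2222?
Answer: 22302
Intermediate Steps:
L(J) = 1
(L(-125) + 24523) - 2222 = (1 + 24523) - 2222 = 24524 - 2222 = 22302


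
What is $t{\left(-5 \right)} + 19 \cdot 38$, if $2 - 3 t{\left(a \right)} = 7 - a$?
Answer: $\frac{2156}{3} \approx 718.67$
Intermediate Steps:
$t{\left(a \right)} = - \frac{5}{3} + \frac{a}{3}$ ($t{\left(a \right)} = \frac{2}{3} - \frac{7 - a}{3} = \frac{2}{3} + \left(- \frac{7}{3} + \frac{a}{3}\right) = - \frac{5}{3} + \frac{a}{3}$)
$t{\left(-5 \right)} + 19 \cdot 38 = \left(- \frac{5}{3} + \frac{1}{3} \left(-5\right)\right) + 19 \cdot 38 = \left(- \frac{5}{3} - \frac{5}{3}\right) + 722 = - \frac{10}{3} + 722 = \frac{2156}{3}$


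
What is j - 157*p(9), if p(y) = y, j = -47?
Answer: -1460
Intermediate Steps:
j - 157*p(9) = -47 - 157*9 = -47 - 1413 = -1460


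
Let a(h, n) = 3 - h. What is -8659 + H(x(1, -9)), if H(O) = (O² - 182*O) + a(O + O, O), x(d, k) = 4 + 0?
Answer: -9376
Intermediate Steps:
x(d, k) = 4
H(O) = 3 + O² - 184*O (H(O) = (O² - 182*O) + (3 - (O + O)) = (O² - 182*O) + (3 - 2*O) = 3 + O² - 184*O)
-8659 + H(x(1, -9)) = -8659 + (3 + 4² - 184*4) = -8659 + (3 + 16 - 736) = -8659 - 717 = -9376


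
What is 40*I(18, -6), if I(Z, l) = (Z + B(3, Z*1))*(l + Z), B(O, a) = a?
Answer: 17280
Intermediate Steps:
I(Z, l) = 2*Z*(Z + l) (I(Z, l) = (Z + Z*1)*(l + Z) = (Z + Z)*(Z + l) = (2*Z)*(Z + l) = 2*Z*(Z + l))
40*I(18, -6) = 40*(2*18*(18 - 6)) = 40*(2*18*12) = 40*432 = 17280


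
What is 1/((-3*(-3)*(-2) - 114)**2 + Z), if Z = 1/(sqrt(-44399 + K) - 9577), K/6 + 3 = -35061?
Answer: 1602549948311/27922830132501217 + I*sqrt(254783)/27922830132501217 ≈ 5.7392e-5 + 1.8077e-14*I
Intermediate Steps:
K = -210384 (K = -18 + 6*(-35061) = -18 - 210366 = -210384)
Z = 1/(-9577 + I*sqrt(254783)) (Z = 1/(sqrt(-44399 - 210384) - 9577) = 1/(sqrt(-254783) - 9577) = 1/(I*sqrt(254783) - 9577) = 1/(-9577 + I*sqrt(254783)) ≈ -0.00010413 - 5.4881e-6*I)
1/((-3*(-3)*(-2) - 114)**2 + Z) = 1/((-3*(-3)*(-2) - 114)**2 + (-9577/91973712 - I*sqrt(254783)/91973712)) = 1/((9*(-2) - 114)**2 + (-9577/91973712 - I*sqrt(254783)/91973712)) = 1/((-18 - 114)**2 + (-9577/91973712 - I*sqrt(254783)/91973712)) = 1/((-132)**2 + (-9577/91973712 - I*sqrt(254783)/91973712)) = 1/(17424 + (-9577/91973712 - I*sqrt(254783)/91973712)) = 1/(1602549948311/91973712 - I*sqrt(254783)/91973712)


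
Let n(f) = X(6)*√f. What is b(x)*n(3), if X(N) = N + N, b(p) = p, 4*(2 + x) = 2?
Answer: -18*√3 ≈ -31.177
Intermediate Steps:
x = -3/2 (x = -2 + (¼)*2 = -2 + ½ = -3/2 ≈ -1.5000)
X(N) = 2*N
n(f) = 12*√f (n(f) = (2*6)*√f = 12*√f)
b(x)*n(3) = -18*√3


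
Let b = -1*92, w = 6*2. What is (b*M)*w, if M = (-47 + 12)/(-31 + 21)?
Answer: -3864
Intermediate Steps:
w = 12
b = -92
M = 7/2 (M = -35/(-10) = -35*(-⅒) = 7/2 ≈ 3.5000)
(b*M)*w = -92*7/2*12 = -322*12 = -3864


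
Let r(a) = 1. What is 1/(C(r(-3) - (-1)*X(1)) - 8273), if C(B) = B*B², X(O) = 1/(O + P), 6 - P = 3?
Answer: -64/529347 ≈ -0.00012090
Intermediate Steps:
P = 3 (P = 6 - 1*3 = 6 - 3 = 3)
X(O) = 1/(3 + O) (X(O) = 1/(O + 3) = 1/(3 + O))
C(B) = B³
1/(C(r(-3) - (-1)*X(1)) - 8273) = 1/((1 - (-1)/(3 + 1))³ - 8273) = 1/((1 - (-1)/4)³ - 8273) = 1/((1 - 1*(-¼))³ - 8273) = 1/((1 + ¼)³ - 8273) = 1/((5/4)³ - 8273) = 1/(125/64 - 8273) = 1/(-529347/64) = -64/529347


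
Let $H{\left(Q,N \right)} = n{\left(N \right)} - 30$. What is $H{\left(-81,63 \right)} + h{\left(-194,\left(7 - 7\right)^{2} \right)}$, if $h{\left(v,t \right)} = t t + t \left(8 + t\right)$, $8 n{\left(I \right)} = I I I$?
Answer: $\frac{249807}{8} \approx 31226.0$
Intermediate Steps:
$n{\left(I \right)} = \frac{I^{3}}{8}$ ($n{\left(I \right)} = \frac{I I I}{8} = \frac{I^{2} I}{8} = \frac{I^{3}}{8}$)
$h{\left(v,t \right)} = t^{2} + t \left(8 + t\right)$
$H{\left(Q,N \right)} = -30 + \frac{N^{3}}{8}$ ($H{\left(Q,N \right)} = \frac{N^{3}}{8} - 30 = -30 + \frac{N^{3}}{8}$)
$H{\left(-81,63 \right)} + h{\left(-194,\left(7 - 7\right)^{2} \right)} = \left(-30 + \frac{63^{3}}{8}\right) + 2 \left(7 - 7\right)^{2} \left(4 + \left(7 - 7\right)^{2}\right) = \left(-30 + \frac{1}{8} \cdot 250047\right) + 2 \cdot 0^{2} \left(4 + 0^{2}\right) = \left(-30 + \frac{250047}{8}\right) + 2 \cdot 0 \left(4 + 0\right) = \frac{249807}{8} + 2 \cdot 0 \cdot 4 = \frac{249807}{8} + 0 = \frac{249807}{8}$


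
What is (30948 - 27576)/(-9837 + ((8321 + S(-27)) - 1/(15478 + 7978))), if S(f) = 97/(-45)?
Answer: -3559213440/1602443597 ≈ -2.2211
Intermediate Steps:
S(f) = -97/45 (S(f) = 97*(-1/45) = -97/45)
(30948 - 27576)/(-9837 + ((8321 + S(-27)) - 1/(15478 + 7978))) = (30948 - 27576)/(-9837 + ((8321 - 97/45) - 1/(15478 + 7978))) = 3372/(-9837 + (374348/45 - 1/23456)) = 3372/(-9837 + 8780706643/1055520) = 3372/(-1602443597/1055520) = 3372*(-1055520/1602443597) = -3559213440/1602443597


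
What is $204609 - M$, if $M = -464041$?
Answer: $668650$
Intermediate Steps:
$204609 - M = 204609 - -464041 = 204609 + 464041 = 668650$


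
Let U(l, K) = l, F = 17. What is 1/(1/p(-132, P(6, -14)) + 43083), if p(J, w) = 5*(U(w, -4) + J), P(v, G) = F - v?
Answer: 605/26065214 ≈ 2.3211e-5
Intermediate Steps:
P(v, G) = 17 - v
p(J, w) = 5*J + 5*w (p(J, w) = 5*(w + J) = 5*(J + w) = 5*J + 5*w)
1/(1/p(-132, P(6, -14)) + 43083) = 1/(1/(5*(-132) + 5*(17 - 1*6)) + 43083) = 1/(1/(-660 + 5*(17 - 6)) + 43083) = 1/(1/(-660 + 5*11) + 43083) = 1/(1/(-660 + 55) + 43083) = 1/(1/(-605) + 43083) = 1/(-1/605 + 43083) = 1/(26065214/605) = 605/26065214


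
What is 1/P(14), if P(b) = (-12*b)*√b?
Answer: -√14/2352 ≈ -0.0015908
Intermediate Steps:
P(b) = -12*b^(3/2)
1/P(14) = 1/(-168*√14) = -√14/2352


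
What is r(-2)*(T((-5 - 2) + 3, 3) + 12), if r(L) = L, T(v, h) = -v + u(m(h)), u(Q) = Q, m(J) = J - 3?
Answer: -32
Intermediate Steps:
m(J) = -3 + J
T(v, h) = -3 + h - v (T(v, h) = -v + (-3 + h) = -3 + h - v)
r(-2)*(T((-5 - 2) + 3, 3) + 12) = -2*((-3 + 3 - ((-5 - 2) + 3)) + 12) = -2*((-3 + 3 - (-7 + 3)) + 12) = -2*((-3 + 3 - 1*(-4)) + 12) = -2*((-3 + 3 + 4) + 12) = -2*(4 + 12) = -2*16 = -32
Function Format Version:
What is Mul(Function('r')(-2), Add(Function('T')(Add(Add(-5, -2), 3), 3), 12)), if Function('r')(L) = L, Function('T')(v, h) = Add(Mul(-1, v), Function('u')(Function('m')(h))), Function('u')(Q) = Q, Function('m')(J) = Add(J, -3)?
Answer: -32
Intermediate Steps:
Function('m')(J) = Add(-3, J)
Function('T')(v, h) = Add(-3, h, Mul(-1, v)) (Function('T')(v, h) = Add(Mul(-1, v), Add(-3, h)) = Add(-3, h, Mul(-1, v)))
Mul(Function('r')(-2), Add(Function('T')(Add(Add(-5, -2), 3), 3), 12)) = Mul(-2, Add(Add(-3, 3, Mul(-1, Add(Add(-5, -2), 3))), 12)) = Mul(-2, Add(Add(-3, 3, Mul(-1, Add(-7, 3))), 12)) = Mul(-2, Add(Add(-3, 3, Mul(-1, -4)), 12)) = Mul(-2, Add(Add(-3, 3, 4), 12)) = Mul(-2, Add(4, 12)) = Mul(-2, 16) = -32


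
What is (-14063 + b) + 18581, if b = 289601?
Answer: 294119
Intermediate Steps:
(-14063 + b) + 18581 = (-14063 + 289601) + 18581 = 275538 + 18581 = 294119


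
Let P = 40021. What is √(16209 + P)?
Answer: √56230 ≈ 237.13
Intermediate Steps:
√(16209 + P) = √(16209 + 40021) = √56230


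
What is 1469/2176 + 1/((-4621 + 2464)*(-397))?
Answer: 1257949477/1863371904 ≈ 0.67509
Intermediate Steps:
1469/2176 + 1/((-4621 + 2464)*(-397)) = 1469*(1/2176) - 1/397/(-2157) = 1469/2176 - 1/2157*(-1/397) = 1469/2176 + 1/856329 = 1257949477/1863371904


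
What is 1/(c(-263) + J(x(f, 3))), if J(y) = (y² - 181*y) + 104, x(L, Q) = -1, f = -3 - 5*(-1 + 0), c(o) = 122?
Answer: 1/408 ≈ 0.0024510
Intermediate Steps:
f = 2 (f = -3 - 5*(-1) = -3 + 5 = 2)
J(y) = 104 + y² - 181*y
1/(c(-263) + J(x(f, 3))) = 1/(122 + (104 + (-1)² - 181*(-1))) = 1/(122 + (104 + 1 + 181)) = 1/(122 + 286) = 1/408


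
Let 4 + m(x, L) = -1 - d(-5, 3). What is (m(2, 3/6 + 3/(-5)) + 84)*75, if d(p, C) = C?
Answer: 5700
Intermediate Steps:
m(x, L) = -8 (m(x, L) = -4 + (-1 - 1*3) = -4 + (-1 - 3) = -4 - 4 = -8)
(m(2, 3/6 + 3/(-5)) + 84)*75 = (-8 + 84)*75 = 76*75 = 5700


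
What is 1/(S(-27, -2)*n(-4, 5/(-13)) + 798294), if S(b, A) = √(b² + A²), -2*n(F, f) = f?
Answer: 539646744/430796757836411 - 130*√733/430796757836411 ≈ 1.2527e-6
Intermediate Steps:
n(F, f) = -f/2
S(b, A) = √(A² + b²)
1/(S(-27, -2)*n(-4, 5/(-13)) + 798294) = 1/(√((-2)² + (-27)²)*(-5/(2*(-13))) + 798294) = 1/(√(4 + 729)*(-5*(-1)/(2*13)) + 798294) = 1/(√733*(-½*(-5/13)) + 798294) = 1/(√733*(5/26) + 798294) = 1/(5*√733/26 + 798294) = 1/(798294 + 5*√733/26)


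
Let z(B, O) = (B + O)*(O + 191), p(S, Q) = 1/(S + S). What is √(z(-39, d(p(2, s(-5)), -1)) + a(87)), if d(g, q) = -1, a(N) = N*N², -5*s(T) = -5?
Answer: √650903 ≈ 806.79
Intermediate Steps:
s(T) = 1 (s(T) = -⅕*(-5) = 1)
p(S, Q) = 1/(2*S)
a(N) = N³
z(B, O) = (191 + O)*(B + O) (z(B, O) = (B + O)*(191 + O) = (191 + O)*(B + O))
√(z(-39, d(p(2, s(-5)), -1)) + a(87)) = √(((-1)² + 191*(-39) + 191*(-1) - 39*(-1)) + 87³) = √((1 - 7449 - 191 + 39) + 658503) = √(-7600 + 658503) = √650903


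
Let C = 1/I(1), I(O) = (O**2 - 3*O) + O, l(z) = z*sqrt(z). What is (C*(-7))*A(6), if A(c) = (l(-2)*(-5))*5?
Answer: 350*I*sqrt(2) ≈ 494.97*I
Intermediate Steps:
l(z) = z**(3/2)
I(O) = O**2 - 2*O
A(c) = 50*I*sqrt(2) (A(c) = ((-2)**(3/2)*(-5))*5 = (-2*I*sqrt(2)*(-5))*5 = (10*I*sqrt(2))*5 = 50*I*sqrt(2))
C = -1 (C = 1/(1*(-2 + 1)) = 1/(1*(-1)) = 1/(-1) = -1)
(C*(-7))*A(6) = (-1*(-7))*(50*I*sqrt(2)) = 7*(50*I*sqrt(2)) = 350*I*sqrt(2)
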